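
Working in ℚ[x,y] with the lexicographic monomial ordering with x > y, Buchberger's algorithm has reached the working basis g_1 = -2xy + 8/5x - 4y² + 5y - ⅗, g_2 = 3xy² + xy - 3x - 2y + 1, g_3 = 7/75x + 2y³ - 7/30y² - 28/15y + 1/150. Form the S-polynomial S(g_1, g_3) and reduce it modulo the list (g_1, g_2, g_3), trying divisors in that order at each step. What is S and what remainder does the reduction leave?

lcm(LM(g_1), LM(g_3)) = xy.
S = (lcm/LT(g_1))·g_1 − (lcm/LT(g_3))·g_3 = -⅘x - 150/7y⁴ + 5/2y³ + 22y² - 18/7y + 3/10.
Reduce S modulo (g_1, g_2, g_3) in that order:
  leading term x: subtract (-60/7)·g_3 from -⅘x - 150/7y⁴ + 5/2y³ + 22y² - 18/7y + 3/10 → -150/7y⁴ + 275/14y³ + 20y² - 130/7y + 5/14
  leading term y⁴: no divisor's leading term divides it; move -150/7y⁴ to the remainder.
  leading term y³: no divisor's leading term divides it; move 275/14y³ to the remainder.
  leading term y²: no divisor's leading term divides it; move 20y² to the remainder.
  leading term y: no divisor's leading term divides it; move -130/7y to the remainder.
  leading term 1: no divisor's leading term divides it; move 5/14 to the remainder.
The remainder -150/7y⁴ + 275/14y³ + 20y² - 130/7y + 5/14 is nonzero, so it would be added as the next basis element.
An S-polynomial is built so that the two leading terms cancel; whether anything survives reduction is exactly the Gröbner-basis criterion.

S(g_1, g_3) = -⅘x - 150/7y⁴ + 5/2y³ + 22y² - 18/7y + 3/10; remainder on division = -150/7y⁴ + 275/14y³ + 20y² - 130/7y + 5/14.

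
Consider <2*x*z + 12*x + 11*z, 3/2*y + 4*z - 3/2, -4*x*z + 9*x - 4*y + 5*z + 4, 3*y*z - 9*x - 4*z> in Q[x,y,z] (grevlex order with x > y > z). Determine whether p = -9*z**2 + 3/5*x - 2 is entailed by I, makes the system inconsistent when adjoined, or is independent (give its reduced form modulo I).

Adjoining -9*z**2 + 3/5*x - 2 makes the ideal the whole ring: the system is inconsistent.

First compute the reduced Gröbner basis of I by Buchberger's algorithm.
f_1 = 2*x*z + 12*x + 11*z, LT = x*z.
f_2 = 3/2*y + 4*z - 3/2, LT = y.
f_3 = -4*x*z + 9*x - 4*y + 5*z + 4, LT = x*z.
f_4 = 3*y*z - 9*x - 4*z, LT = y*z.

S(f_1,f_3): lcm = x*z. S = 33/4*x - y + 27/4*z + 1.
  reduce S modulo (f_1, f_2, f_3, f_4):
  remainder 33/4*x + 113/12*z ≠ 0; add h_5 = 33/4*x + 113/12*z to the basis.

S(f_1,f_4): lcm = x*y*z. S = 3*x**2 + 6*x*y + 4/3*x*z + 11/2*y*z.
  reduce S modulo (f_1, f_2, f_3, f_4, h_5):
  remainder -44/3*z**2 - 3115/121*z ≠ 0; add h_6 = -44/3*z**2 - 3115/121*z to the basis.

S(f_2,f_4): lcm = y*z. S = 8/3*z**2 + 3*x + 1/3*z.
  reduce S modulo (f_1, f_2, f_3, f_4, h_5, h_6):
  remainder -10344/1331*z ≠ 0; add h_7 = -10344/1331*z to the basis.

The other S-polynomials (S(f_1,f_2), S(f_2,f_3), S(f_3,f_4), S(f_1,h_5), S(f_2,h_5), S(f_3,h_5), S(f_4,h_5), S(f_1,h_6), S(f_2,h_6), S(f_3,h_6), S(f_4,h_6), S(h_5,h_6), S(f_1,h_7), S(f_2,h_7), S(f_3,h_7), S(f_4,h_7), S(h_5,h_7), S(h_6,h_7)) all reduce to 0 modulo the current basis, so we have a Gröbner basis.
Inter-reduce: drop elements whose leading term is divisible by another's, tail-reduce, and make monic.
Reduced Gröbner basis: {x, y - 1, z}.
Label its elements g_1 = x, g_2 = y - 1, g_3 = z.

Reduce p = -9*z**2 + 3/5*x - 2 modulo G:
  leading term z**2: subtract (-9*z)·g_3 from -9*z**2 + 3/5*x - 2 → 3/5*x - 2
  leading term x: subtract (3/5)·g_1 from 3/5*x - 2 → -2
  leading term 1: no divisor's leading term divides it; move -2 to the remainder.
  normal form = -2.
The normal form is nonzero, so p ∉ I. Since p minus its normal form lies in I, I + (p) = I + (r) where r = -2; decide whether this ideal is the whole ring.
Here r = -2 is a nonzero constant, hence a unit: 1 ∈ I + (p), the Gröbner basis of I + (p) is {1}, and the enlarged system has no common solution — adjoining p is inconsistent.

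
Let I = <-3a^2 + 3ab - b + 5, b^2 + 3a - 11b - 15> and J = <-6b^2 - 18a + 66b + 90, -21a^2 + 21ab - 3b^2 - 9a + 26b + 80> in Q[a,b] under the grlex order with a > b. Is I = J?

For a fixed monomial order, each ideal has a unique reduced Gröbner basis; comparing bases decides equality.
Buchberger on the first generating set:
f_1 = -3a^2 + 3ab - b + 5, LT = a^2.
f_2 = b^2 + 3a - 11b - 15, LT = b^2.

S(f_1,f_2): leading monomials are coprime, so the S-polynomial reduces to 0 (Buchberger's first criterion).
Every S-polynomial of the final basis reduces to 0, so we have a Gröbner basis.
Inter-reduce: drop elements whose leading term is divisible by another's, tail-reduce, and make monic.
Reduced Gröbner basis: {a^2 - ab + 1/3b - 5/3, b^2 + 3a - 11b - 15}.

Buchberger on the second generating set:
h_1 = -6b^2 - 18a + 66b + 90, LT = b^2.
h_2 = -21a^2 + 21ab - 3b^2 - 9a + 26b + 80, LT = a^2.

S(h_1,h_2): leading monomials are coprime, so the S-polynomial reduces to 0 (Buchberger's first criterion).
Every S-polynomial of the final basis reduces to 0, so we have a Gröbner basis.
Inter-reduce: drop elements whose leading term is divisible by another's, tail-reduce, and make monic.
Reduced Gröbner basis: {a^2 - ab + 1/3b - 5/3, b^2 + 3a - 11b - 15}.

The two bases agree; hence the ideals are identical.

Yes, the ideals are equal.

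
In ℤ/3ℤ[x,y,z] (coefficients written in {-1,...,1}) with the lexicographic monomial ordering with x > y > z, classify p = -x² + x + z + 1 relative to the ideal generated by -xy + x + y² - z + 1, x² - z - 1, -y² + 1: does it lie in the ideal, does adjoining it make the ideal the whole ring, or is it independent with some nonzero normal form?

First compute the reduced Gröbner basis of I by Buchberger's algorithm.
f_1 = -xy + x + y² - z + 1, LT = xy.
f_2 = x² - z - 1, LT = x².
f_3 = -y² + 1, LT = y².

S(f_1,f_2): lcm = x²y. S = -x² - xy² + xz - x + yz + y.
  leading term x²: subtract (-1)·f_2 from -x² - xy² + xz - x + yz + y → -xy² + xz - x + yz + y - z - 1
  leading term xy²: subtract (y)·f_1 from -xy² + xz - x + yz + y - z - 1 → -xy + xz - x - y³ - yz - z - 1
  leading term xy: subtract (1)·f_1 from -xy + xz - x - y³ - yz - z - 1 → xz + x - y³ - y² - yz + 1
  leading term xz: no divisor's leading term divides it; move xz to the remainder.
  leading term x: no divisor's leading term divides it; move x to the remainder.
  leading term y³: subtract (y)·f_3 from -y³ - y² - yz + 1 → -y² - yz - y + 1
  leading term y²: subtract (1)·f_3 from -y² - yz - y + 1 → -yz - y
  leading term yz: no divisor's leading term divides it; move -yz to the remainder.
  leading term y: no divisor's leading term divides it; move -y to the remainder.
  remainder xz + x - yz - y ≠ 0; add h_4 = xz + x - yz - y to the basis.

S(f_1,f_3): lcm = xy². S = -xy + x - y³ + yz - y.
  leading term xy: subtract (1)·f_1 from -xy + x - y³ + yz - y → -y³ - y² + yz - y + z - 1
  leading term y³: subtract (y)·f_3 from -y³ - y² + yz - y + z - 1 → -y² + yz + y + z - 1
  leading term y²: subtract (1)·f_3 from -y² + yz + y + z - 1 → yz + y + z + 1
  leading term yz: no divisor's leading term divides it; move yz to the remainder.
  leading term y: no divisor's leading term divides it; move y to the remainder.
  leading term z: no divisor's leading term divides it; move z to the remainder.
  leading term 1: no divisor's leading term divides it; move 1 to the remainder.
  remainder yz + y + z + 1 ≠ 0; add h_5 = yz + y + z + 1 to the basis.

S(f_1,h_4): lcm = xyz. S = -xy - xz + y² + z² - z.
  leading term xy: subtract (1)·f_1 from -xy - xz + y² + z² - z → -xz - x + z² - 1
  leading term xz: subtract (-1)·h_4 from -xz - x + z² - 1 → -yz - y + z² - 1
  leading term yz: subtract (-1)·h_5 from -yz - y + z² - 1 → z² + z
  leading term z²: no divisor's leading term divides it; move z² to the remainder.
  leading term z: no divisor's leading term divides it; move z to the remainder.
  remainder z² + z ≠ 0; add h_6 = z² + z to the basis.

The other S-polynomials (S(f_2,f_3), S(f_2,h_4), S(f_3,h_4), S(f_1,h_5), S(f_2,h_5), S(f_3,h_5), S(h_4,h_5), S(f_1,h_6), S(f_2,h_6), S(f_3,h_6), S(h_4,h_6), S(h_5,h_6)) all reduce to 0 modulo the current basis, so we have a Gröbner basis.
Inter-reduce: drop elements whose leading term is divisible by another's, tail-reduce, and make monic.
Reduced Gröbner basis: {x² - z - 1, xy - x + z + 1, xz + x + z + 1, y² - 1, yz + y + z + 1, z² + z}.
Label its elements g_1 = x² - z - 1, g_2 = xy - x + z + 1, g_3 = xz + x + z + 1, g_4 = y² - 1, g_5 = yz + y + z + 1, g_6 = z² + z.

Reduce p = -x² + x + z + 1 modulo G:
  leading term x²: subtract (-1)·g_1 from -x² + x + z + 1 → x
  leading term x: no divisor's leading term divides it; move x to the remainder.
  normal form = x.
The normal form is nonzero, so p ∉ I. Since p minus its normal form lies in I, I + (p) = I + (r) where r = x; decide whether this ideal is the whole ring.
Run Buchberger on G together with r (pairs among the g_i already reduce to 0 since G is a Gröbner basis):
g_1 = x² - z - 1, LT = x².
g_2 = xy - x + z + 1, LT = xy.
g_3 = xz + x + z + 1, LT = xz.
g_4 = y² - 1, LT = y².
g_5 = yz + y + z + 1, LT = yz.
g_6 = z² + z, LT = z².
r = x, LT = x.

S(g_1,r): lcm = x². S = -z - 1.
  leading term z: no divisor's leading term divides it; move -z to the remainder.
  leading term 1: no divisor's leading term divides it; move -1 to the remainder.
  remainder -z - 1 ≠ 0; add m_8 = -z - 1 to the basis.

The other S-polynomials (S(g_1,g_2), S(g_1,g_3), S(g_1,g_4), S(g_1,g_5), S(g_1,g_6), S(g_2,g_3), S(g_2,g_4), S(g_2,g_5), S(g_2,g_6), S(g_2,r), S(g_3,g_4), S(g_3,g_5), S(g_3,g_6), S(g_3,r), S(g_4,g_5), S(g_4,g_6), S(g_4,r), S(g_5,g_6), S(g_5,r), S(g_6,r), S(g_1,m_8), S(g_2,m_8), S(g_3,m_8), S(g_4,m_8), S(g_5,m_8), S(g_6,m_8), S(r,m_8)) all reduce to 0 modulo the current basis, so we have a Gröbner basis.
Inter-reduce: drop elements whose leading term is divisible by another's, tail-reduce, and make monic.
Reduced Gröbner basis: {x, y² - 1, z + 1}.
The reduced Gröbner basis of I + (p) is {x, y² - 1, z + 1} ≠ {1}, a proper ideal, so the enlarged system stays consistent: p is independent of I, with normal form x.

-x² + x + z + 1 is independent of I; its normal form modulo I is x.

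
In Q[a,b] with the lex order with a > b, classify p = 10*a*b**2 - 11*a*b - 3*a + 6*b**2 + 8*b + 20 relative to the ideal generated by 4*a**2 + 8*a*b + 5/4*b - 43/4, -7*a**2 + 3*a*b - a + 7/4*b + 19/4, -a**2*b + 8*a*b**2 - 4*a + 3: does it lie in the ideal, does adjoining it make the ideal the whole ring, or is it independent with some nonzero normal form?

10*a*b**2 - 11*a*b - 3*a + 6*b**2 + 8*b + 20 lies in I (it reduces to 0).

First compute the reduced Gröbner basis of I by Buchberger's algorithm.
f_1 = 4*a**2 + 8*a*b + 5/4*b - 43/4, LT = a**2.
f_2 = -7*a**2 + 3*a*b - a + 7/4*b + 19/4, LT = a**2.
f_3 = -a**2*b + 8*a*b**2 - 4*a + 3, LT = a**2*b.

S(f_1,f_2): lcm = a**2. S = 17/7*a*b - 1/7*a + 9/16*b - 225/112.
  leading term a*b: no divisor's leading term divides it; move 17/7*a*b to the remainder.
  leading term a: no divisor's leading term divides it; move -1/7*a to the remainder.
  leading term b: no divisor's leading term divides it; move 9/16*b to the remainder.
  leading term 1: no divisor's leading term divides it; move -225/112 to the remainder.
  remainder 17/7*a*b - 1/7*a + 9/16*b - 225/112 ≠ 0; add h_4 = 17/7*a*b - 1/7*a + 9/16*b - 225/112 to the basis.

S(f_1,f_3): lcm = a**2*b. S = 10*a*b**2 - 4*a + 5/16*b**2 - 43/16*b + 3.
  leading term a*b**2: subtract (70/17*b)·h_4 from 10*a*b**2 - 4*a + 5/16*b**2 - 43/16*b + 3 → 10/17*a*b - 4*a - 545/272*b**2 + 1519/272*b + 3
  leading term a*b: subtract (70/289)·h_4 from 10/17*a*b - 4*a - 545/272*b**2 + 1519/272*b + 3 → -1146/289*a - 545/272*b**2 + 25193/4624*b + 8061/2312
  leading term a: no divisor's leading term divides it; move -1146/289*a to the remainder.
  leading term b**2: no divisor's leading term divides it; move -545/272*b**2 to the remainder.
  leading term b: no divisor's leading term divides it; move 25193/4624*b to the remainder.
  leading term 1: no divisor's leading term divides it; move 8061/2312 to the remainder.
  remainder -1146/289*a - 545/272*b**2 + 25193/4624*b + 8061/2312 ≠ 0; add h_5 = -1146/289*a - 545/272*b**2 + 25193/4624*b + 8061/2312 to the basis.

S(f_1,h_4): lcm = a**2*b. S = 1/17*a**2 + 2*a*b**2 - 63/272*a*b + 225/272*a + 5/16*b**2 - 43/16*b.
  leading term a**2: subtract (1/68)·f_1 from 1/17*a**2 + 2*a*b**2 - 63/272*a*b + 225/272*a + 5/16*b**2 - 43/16*b → 2*a*b**2 - 95/272*a*b + 225/272*a + 5/16*b**2 - 46/17*b + 43/272
  leading term a*b**2: subtract (14/17*b)·h_4 from 2*a*b**2 - 95/272*a*b + 225/272*a + 5/16*b**2 - 46/17*b + 43/272 → -63/272*a*b + 225/272*a - 41/272*b**2 - 143/136*b + 43/272
  leading term a*b: subtract (-441/4624)·h_4 from -63/272*a*b + 225/272*a - 41/272*b**2 - 143/136*b + 43/272 → 1881/2312*a - 41/272*b**2 - 73823/73984*b - 2479/73984
  leading term a: subtract (-627/3056)·h_5 from 1881/2312*a - 41/272*b**2 - 73823/73984*b - 2479/73984 → -467011/831232*b**2 + 49877/415616*b + 566765/831232
  leading term b**2: no divisor's leading term divides it; move -467011/831232*b**2 to the remainder.
  leading term b: no divisor's leading term divides it; move 49877/415616*b to the remainder.
  leading term 1: no divisor's leading term divides it; move 566765/831232 to the remainder.
  remainder -467011/831232*b**2 + 49877/415616*b + 566765/831232 ≠ 0; add h_6 = -467011/831232*b**2 + 49877/415616*b + 566765/831232 to the basis.

S(f_1,h_5): lcm = a**2. S = -9265/18336*a*b**2 + 61865/18336*a*b + 2687/3056*a + 5/16*b - 43/16.
  leading term a*b**2: subtract (-3815/18336*b)·h_4 from -9265/18336*a*b**2 + 61865/18336*a*b + 2687/3056*a + 5/16*b - 43/16 → 2555/764*a*b + 2687/3056*a + 11445/97792*b**2 - 10315/97792*b - 43/16
  leading term a*b: subtract (17885/12988)·h_4 from 2555/764*a*b + 2687/3056*a + 11445/97792*b**2 - 10315/97792*b - 43/16 → 55899/51952*a + 11445/97792*b**2 - 1463075/1662464*b + 16391/207808
  leading term a: subtract (-316761/1167392)·h_5 from 55899/51952*a + 11445/97792*b**2 - 1463075/1662464*b + 16391/207808 → -3984495/9339136*b**2 + 2793733/4669568*b + 9571961/9339136
  leading term b**2: subtract (67736415/89199101)·h_6 from -3984495/9339136*b**2 + 2793733/4669568*b + 9571961/9339136 → 1447603907/2854371232*b + 1447603907/2854371232
  leading term b: no divisor's leading term divides it; move 1447603907/2854371232*b to the remainder.
  leading term 1: no divisor's leading term divides it; move 1447603907/2854371232 to the remainder.
  remainder 1447603907/2854371232*b + 1447603907/2854371232 ≠ 0; add h_7 = 1447603907/2854371232*b + 1447603907/2854371232 to the basis.

The other S-polynomials (S(f_2,f_3), S(f_2,h_4), S(f_3,h_4), S(f_2,h_5), S(f_3,h_5), S(h_4,h_5), S(f_1,h_6), S(f_2,h_6), S(f_3,h_6), S(h_4,h_6), S(h_5,h_6), S(f_1,h_7), S(f_2,h_7), S(f_3,h_7), S(h_4,h_7), S(h_5,h_7), S(h_6,h_7)) all reduce to 0 modulo the current basis, so we have a Gröbner basis.
Inter-reduce: drop elements whose leading term is divisible by another's, tail-reduce, and make monic.
Reduced Gröbner basis: {a + 1, b + 1}.
Label its elements g_1 = a + 1, g_2 = b + 1.

Reduce p = 10*a*b**2 - 11*a*b - 3*a + 6*b**2 + 8*b + 20 modulo G:
  leading term a*b**2: subtract (10*b**2)·g_1 from 10*a*b**2 - 11*a*b - 3*a + 6*b**2 + 8*b + 20 → -11*a*b - 3*a - 4*b**2 + 8*b + 20
  leading term a*b: subtract (-11*b)·g_1 from -11*a*b - 3*a - 4*b**2 + 8*b + 20 → -3*a - 4*b**2 + 19*b + 20
  leading term a: subtract (-3)·g_1 from -3*a - 4*b**2 + 19*b + 20 → -4*b**2 + 19*b + 23
  leading term b**2: subtract (-4*b)·g_2 from -4*b**2 + 19*b + 23 → 23*b + 23
  leading term b: subtract (23)·g_2 from 23*b + 23 → 0
  normal form = 0.
Since the normal form is 0, p ∈ I.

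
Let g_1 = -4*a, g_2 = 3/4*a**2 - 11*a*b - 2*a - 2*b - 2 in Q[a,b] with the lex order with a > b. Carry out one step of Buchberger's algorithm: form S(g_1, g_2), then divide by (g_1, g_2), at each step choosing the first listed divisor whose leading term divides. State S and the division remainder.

S(g_1, g_2) = 44/3*a*b + 8/3*a + 8/3*b + 8/3; remainder on division = 8/3*b + 8/3.

lcm(LM(g_1), LM(g_2)) = a**2.
S = (lcm/LT(g_1))·g_1 − (lcm/LT(g_2))·g_2 = 44/3*a*b + 8/3*a + 8/3*b + 8/3.
Reduce S modulo (g_1, g_2) in that order:
  leading term a*b: subtract (-11/3*b)·g_1 from 44/3*a*b + 8/3*a + 8/3*b + 8/3 → 8/3*a + 8/3*b + 8/3
  leading term a: subtract (-2/3)·g_1 from 8/3*a + 8/3*b + 8/3 → 8/3*b + 8/3
  leading term b: no divisor's leading term divides it; move 8/3*b to the remainder.
  leading term 1: no divisor's leading term divides it; move 8/3 to the remainder.
The remainder 8/3*b + 8/3 is nonzero, so it would be added as the next basis element.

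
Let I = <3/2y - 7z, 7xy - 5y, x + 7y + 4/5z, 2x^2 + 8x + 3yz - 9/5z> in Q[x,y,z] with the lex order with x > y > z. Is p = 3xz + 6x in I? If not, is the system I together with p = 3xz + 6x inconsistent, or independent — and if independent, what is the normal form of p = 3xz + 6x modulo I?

3xz + 6x lies in I (it reduces to 0).

First compute the reduced Gröbner basis of I by Buchberger's algorithm.
f_1 = 3/2y - 7z, LT = y.
f_2 = 7xy - 5y, LT = xy.
f_3 = x + 7y + 4/5z, LT = x.
f_4 = 2x^2 + 8x + 3yz - 9/5z, LT = x^2.

S(f_1,f_2): lcm = xy. S = -14/3xz + 5/7y.
  leading term xz: subtract (-14/3z)·f_3 from -14/3xz + 5/7y → 98/3yz + 5/7y + 56/15z^2
  leading term yz: subtract (196/9z)·f_1 from 98/3yz + 5/7y + 56/15z^2 → 5/7y + 7028/45z^2
  leading term y: subtract (10/21)·f_1 from 5/7y + 7028/45z^2 → 7028/45z^2 + 10/3z
  leading term z^2: no divisor's leading term divides it; move 7028/45z^2 to the remainder.
  leading term z: no divisor's leading term divides it; move 10/3z to the remainder.
  remainder 7028/45z^2 + 10/3z ≠ 0; add h_5 = 7028/45z^2 + 10/3z to the basis.

S(f_2,f_4): lcm = x^2y. S = -33/7xy - 3/2y^2z + 9/10yz.
  leading term xy: subtract (-22/7x)·f_1 from -33/7xy - 3/2y^2z + 9/10yz → -22xz - 3/2y^2z + 9/10yz
  leading term xz: subtract (-22z)·f_3 from -22xz - 3/2y^2z + 9/10yz → -3/2y^2z + 1549/10yz + 88/5z^2
  leading term y^2z: subtract (-yz)·f_1 from -3/2y^2z + 1549/10yz + 88/5z^2 → -7yz^2 + 1549/10yz + 88/5z^2
  leading term yz^2: subtract (-14/3z^2)·f_1 from -7yz^2 + 1549/10yz + 88/5z^2 → 1549/10yz - 98/3z^3 + 88/5z^2
  leading term yz: subtract (1549/15z)·f_1 from 1549/10yz - 98/3z^3 + 88/5z^2 → -98/3z^3 + 11107/15z^2
  leading term z^3: subtract (-105/502z)·h_5 from -98/3z^3 + 11107/15z^2 → 2790482/3765z^2
  leading term z^2: subtract (4185723/882014)·h_5 from 2790482/3765z^2 → -6976205/441007z
  leading term z: no divisor's leading term divides it; move -6976205/441007z to the remainder.
  remainder -6976205/441007z ≠ 0; add h_6 = -6976205/441007z to the basis.

The other S-polynomials (S(f_1,f_3), S(f_1,f_4), S(f_2,f_3), S(f_3,f_4), S(f_1,h_5), S(f_2,h_5), S(f_3,h_5), S(f_4,h_5), S(f_1,h_6), S(f_2,h_6), S(f_3,h_6), S(f_4,h_6), S(h_5,h_6)) all reduce to 0 modulo the current basis, so we have a Gröbner basis.
Inter-reduce: drop elements whose leading term is divisible by another's, tail-reduce, and make monic.
Reduced Gröbner basis: {x, y, z}.
Label its elements g_1 = x, g_2 = y, g_3 = z.

Reduce p = 3xz + 6x modulo G:
  leading term xz: subtract (3z)·g_1 from 3xz + 6x → 6x
  leading term x: subtract (6)·g_1 from 6x → 0
  normal form = 0.
Since the normal form is 0, p ∈ I.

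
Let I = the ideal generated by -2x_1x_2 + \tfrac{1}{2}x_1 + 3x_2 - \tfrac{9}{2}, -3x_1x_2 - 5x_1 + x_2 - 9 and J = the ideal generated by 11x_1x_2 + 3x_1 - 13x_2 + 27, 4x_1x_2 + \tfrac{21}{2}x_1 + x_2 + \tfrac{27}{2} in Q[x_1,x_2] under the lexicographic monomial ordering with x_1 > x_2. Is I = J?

Yes, the ideals are equal.

For a fixed monomial order, each ideal has a unique reduced Gröbner basis; comparing bases decides equality.
Buchberger on the first generating set:
f_1 = -2x_1x_2 + \tfrac{1}{2}x_1 + 3x_2 - \tfrac{9}{2}, LT = x_1x_2.
f_2 = -3x_1x_2 - 5x_1 + x_2 - 9, LT = x_1x_2.

S(f_1,f_2): lcm = x_1x_2. S = -\tfrac{23}{12}x_1 - \tfrac{7}{6}x_2 - \tfrac{3}{4}.
  reduce S modulo (f_1, f_2):
  remainder -\tfrac{23}{12}x_1 - \tfrac{7}{6}x_2 - \tfrac{3}{4} ≠ 0; add g_3 = -\tfrac{23}{12}x_1 - \tfrac{7}{6}x_2 - \tfrac{3}{4} to the basis.

S(f_1,g_3): lcm = x_1x_2. S = -\tfrac{1}{4}x_1 - \tfrac{14}{23}x_2^{2} - \tfrac{87}{46}x_2 + \tfrac{9}{4}.
  reduce S modulo (f_1, f_2, g_3):
  remainder -\tfrac{14}{23}x_2^{2} - \tfrac{40}{23}x_2 + \tfrac{54}{23} ≠ 0; add g_4 = -\tfrac{14}{23}x_2^{2} - \tfrac{40}{23}x_2 + \tfrac{54}{23} to the basis.

The other S-polynomials (S(f_2,g_3), S(f_1,g_4), S(f_2,g_4), S(g_3,g_4)) all reduce to 0 modulo the current basis, so we have a Gröbner basis.
Inter-reduce: drop elements whose leading term is divisible by another's, tail-reduce, and make monic.
Reduced Gröbner basis: {x_1 + \tfrac{14}{23}x_2 + \tfrac{9}{23}, x_2^{2} + \tfrac{20}{7}x_2 - \tfrac{27}{7}}.

Buchberger on the second generating set:
h_1 = 11x_1x_2 + 3x_1 - 13x_2 + 27, LT = x_1x_2.
h_2 = 4x_1x_2 + \tfrac{21}{2}x_1 + x_2 + \tfrac{27}{2}, LT = x_1x_2.

S(h_1,h_2): lcm = x_1x_2. S = -\tfrac{207}{88}x_1 - \tfrac{63}{44}x_2 - \tfrac{81}{88}.
  reduce S modulo (h_1, h_2):
  remainder -\tfrac{207}{88}x_1 - \tfrac{63}{44}x_2 - \tfrac{81}{88} ≠ 0; add k_3 = -\tfrac{207}{88}x_1 - \tfrac{63}{44}x_2 - \tfrac{81}{88} to the basis.

S(h_1,k_3): lcm = x_1x_2. S = \tfrac{3}{11}x_1 - \tfrac{14}{23}x_2^{2} - \tfrac{398}{253}x_2 + \tfrac{27}{11}.
  reduce S modulo (h_1, h_2, k_3):
  remainder -\tfrac{14}{23}x_2^{2} - \tfrac{40}{23}x_2 + \tfrac{54}{23} ≠ 0; add k_4 = -\tfrac{14}{23}x_2^{2} - \tfrac{40}{23}x_2 + \tfrac{54}{23} to the basis.

The other S-polynomials (S(h_2,k_3), S(h_1,k_4), S(h_2,k_4), S(k_3,k_4)) all reduce to 0 modulo the current basis, so we have a Gröbner basis.
Inter-reduce: drop elements whose leading term is divisible by another's, tail-reduce, and make monic.
Reduced Gröbner basis: {x_1 + \tfrac{14}{23}x_2 + \tfrac{9}{23}, x_2^{2} + \tfrac{20}{7}x_2 - \tfrac{27}{7}}.

Same reduced basis, so the two generating sets span the same ideal.
The choice of monomial ordering does not affect the verdict — as long as both bases are computed under the same ordering, their equality decides ideal equality.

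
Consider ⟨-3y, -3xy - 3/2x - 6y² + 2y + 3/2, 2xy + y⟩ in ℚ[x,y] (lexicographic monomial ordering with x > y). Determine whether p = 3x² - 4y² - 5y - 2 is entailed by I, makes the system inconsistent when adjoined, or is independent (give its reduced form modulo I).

First compute the reduced Gröbner basis of I by Buchberger's algorithm.
f_1 = -3y, LT = y.
f_2 = -3xy - 3/2x - 6y² + 2y + 3/2, LT = xy.
f_3 = 2xy + y, LT = xy.

S(f_1,f_2): lcm = xy. S = -½x - 2y² + ⅔y + ½.
  leading term x: no divisor's leading term divides it; move -½x to the remainder.
  leading term y²: subtract (⅔y)·f_1 from -2y² + ⅔y + ½ → ⅔y + ½
  leading term y: subtract (-2/9)·f_1 from ⅔y + ½ → ½
  leading term 1: no divisor's leading term divides it; move ½ to the remainder.
  remainder -½x + ½ ≠ 0; add h_4 = -½x + ½ to the basis.

The other S-polynomials (S(f_1,f_3), S(f_2,f_3), S(f_1,h_4), S(f_2,h_4), S(f_3,h_4)) all reduce to 0 modulo the current basis, so we have a Gröbner basis.
Inter-reduce: drop elements whose leading term is divisible by another's, tail-reduce, and make monic.
Reduced Gröbner basis: {x - 1, y}.
Label its elements g_1 = x - 1, g_2 = y.

Reduce p = 3x² - 4y² - 5y - 2 modulo G:
  leading term x²: subtract (3x)·g_1 from 3x² - 4y² - 5y - 2 → 3x - 4y² - 5y - 2
  leading term x: subtract (3)·g_1 from 3x - 4y² - 5y - 2 → -4y² - 5y + 1
  leading term y²: subtract (-4y)·g_2 from -4y² - 5y + 1 → -5y + 1
  leading term y: subtract (-5)·g_2 from -5y + 1 → 1
  leading term 1: no divisor's leading term divides it; move 1 to the remainder.
  normal form = 1.
The normal form is nonzero, so p ∉ I. Since p minus its normal form lies in I, I + (p) = I + (r) where r = 1; decide whether this ideal is the whole ring.
Here r = 1 is a nonzero constant, hence a unit: 1 ∈ I + (p), the Gröbner basis of I + (p) is {1}, and the enlarged system has no common solution — adjoining p is inconsistent.

Adjoining 3x² - 4y² - 5y - 2 makes the ideal the whole ring: the system is inconsistent.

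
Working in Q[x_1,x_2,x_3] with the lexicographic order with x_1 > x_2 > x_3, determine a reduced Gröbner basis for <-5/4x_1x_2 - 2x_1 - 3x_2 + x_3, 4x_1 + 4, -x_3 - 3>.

f_1 = -5/4x_1x_2 - 2x_1 - 3x_2 + x_3, LT = x_1x_2.
f_2 = 4x_1 + 4, LT = x_1.
f_3 = -x_3 - 3, LT = x_3.

S(f_1,f_2): lcm = x_1x_2. S = 8/5x_1 + 7/5x_2 - 4/5x_3.
  leading term x_1: subtract (2/5)·f_2 from 8/5x_1 + 7/5x_2 - 4/5x_3 → 7/5x_2 - 4/5x_3 - 8/5
  leading term x_2: no divisor's leading term divides it; move 7/5x_2 to the remainder.
  leading term x_3: subtract (4/5)·f_3 from -4/5x_3 - 8/5 → 4/5
  leading term 1: no divisor's leading term divides it; move 4/5 to the remainder.
  remainder 7/5x_2 + 4/5 ≠ 0; add g_4 = 7/5x_2 + 4/5 to the basis.

S(f_1,f_3): leading monomials are coprime, so the S-polynomial reduces to 0 (Buchberger's first criterion).
S(f_2,f_3): leading monomials are coprime, so the S-polynomial reduces to 0 (Buchberger's first criterion).
S(f_1,g_4): lcm = x_1x_2. S = 36/35x_1 + 12/5x_2 - 4/5x_3.
  leading term x_1: subtract (9/35)·f_2 from 36/35x_1 + 12/5x_2 - 4/5x_3 → 12/5x_2 - 4/5x_3 - 36/35
  leading term x_2: subtract (12/7)·g_4 from 12/5x_2 - 4/5x_3 - 36/35 → -4/5x_3 - 12/5
  leading term x_3: subtract (4/5)·f_3 from -4/5x_3 - 12/5 → 0
  remainder 0.

S(f_2,g_4): leading monomials are coprime, so the S-polynomial reduces to 0 (Buchberger's first criterion).
S(f_3,g_4): leading monomials are coprime, so the S-polynomial reduces to 0 (Buchberger's first criterion).
Every S-polynomial of the final basis reduces to 0, so we have a Gröbner basis.
Inter-reduce: drop elements whose leading term is divisible by another's, tail-reduce, and make monic.

G = {x_1 + 1, x_2 + 4/7, x_3 + 3}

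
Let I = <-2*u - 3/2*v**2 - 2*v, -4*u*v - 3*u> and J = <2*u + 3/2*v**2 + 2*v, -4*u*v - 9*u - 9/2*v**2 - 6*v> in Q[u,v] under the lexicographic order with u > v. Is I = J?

For a fixed monomial order, each ideal has a unique reduced Gröbner basis; comparing bases decides equality.
Buchberger on the first generating set:
f_1 = -2*u - 3/2*v**2 - 2*v, LT = u.
f_2 = -4*u*v - 3*u, LT = u*v.

S(f_1,f_2): lcm = u*v. S = -3/4*u + 3/4*v**3 + v**2.
  leading term u: subtract (3/8)·f_1 from -3/4*u + 3/4*v**3 + v**2 → 3/4*v**3 + 25/16*v**2 + 3/4*v
  leading term v**3: no divisor's leading term divides it; move 3/4*v**3 to the remainder.
  leading term v**2: no divisor's leading term divides it; move 25/16*v**2 to the remainder.
  leading term v: no divisor's leading term divides it; move 3/4*v to the remainder.
  remainder 3/4*v**3 + 25/16*v**2 + 3/4*v ≠ 0; add g_3 = 3/4*v**3 + 25/16*v**2 + 3/4*v to the basis.

S(f_1,g_3): leading monomials are coprime, so the S-polynomial reduces to 0 (Buchberger's first criterion).
S(f_2,g_3): lcm = u*v**3. S = -4/3*u*v**2 - u*v.
  leading term u*v**2: subtract (2/3*v**2)·f_1 from -4/3*u*v**2 - u*v → -u*v + v**4 + 4/3*v**3
  leading term u*v: subtract (1/2*v)·f_1 from -u*v + v**4 + 4/3*v**3 → v**4 + 25/12*v**3 + v**2
  leading term v**4: subtract (4/3*v)·g_3 from v**4 + 25/12*v**3 + v**2 → 0
  remainder 0.

Every S-polynomial of the final basis reduces to 0, so we have a Gröbner basis.
Inter-reduce: drop elements whose leading term is divisible by another's, tail-reduce, and make monic.
Reduced Gröbner basis: {u + 3/4*v**2 + v, v**3 + 25/12*v**2 + v}.

Buchberger on the second generating set:
h_1 = 2*u + 3/2*v**2 + 2*v, LT = u.
h_2 = -4*u*v - 9*u - 9/2*v**2 - 6*v, LT = u*v.

S(h_1,h_2): lcm = u*v. S = -9/4*u + 3/4*v**3 - 1/8*v**2 - 3/2*v.
  leading term u: subtract (-9/8)·h_1 from -9/4*u + 3/4*v**3 - 1/8*v**2 - 3/2*v → 3/4*v**3 + 25/16*v**2 + 3/4*v
  leading term v**3: no divisor's leading term divides it; move 3/4*v**3 to the remainder.
  leading term v**2: no divisor's leading term divides it; move 25/16*v**2 to the remainder.
  leading term v: no divisor's leading term divides it; move 3/4*v to the remainder.
  remainder 3/4*v**3 + 25/16*v**2 + 3/4*v ≠ 0; add k_3 = 3/4*v**3 + 25/16*v**2 + 3/4*v to the basis.

S(h_1,k_3): leading monomials are coprime, so the S-polynomial reduces to 0 (Buchberger's first criterion).
S(h_2,k_3): lcm = u*v**3. S = 1/6*u*v**2 - u*v + 9/8*v**4 + 3/2*v**3.
  leading term u*v**2: subtract (1/12*v**2)·h_1 from 1/6*u*v**2 - u*v + 9/8*v**4 + 3/2*v**3 → -u*v + v**4 + 4/3*v**3
  leading term u*v: subtract (-1/2*v)·h_1 from -u*v + v**4 + 4/3*v**3 → v**4 + 25/12*v**3 + v**2
  leading term v**4: subtract (4/3*v)·k_3 from v**4 + 25/12*v**3 + v**2 → 0
  remainder 0.

Every S-polynomial of the final basis reduces to 0, so we have a Gröbner basis.
Inter-reduce: drop elements whose leading term is divisible by another's, tail-reduce, and make monic.
Reduced Gröbner basis: {u + 3/4*v**2 + v, v**3 + 25/12*v**2 + v}.

The two bases agree; hence the ideals are identical.

Yes, the ideals are equal.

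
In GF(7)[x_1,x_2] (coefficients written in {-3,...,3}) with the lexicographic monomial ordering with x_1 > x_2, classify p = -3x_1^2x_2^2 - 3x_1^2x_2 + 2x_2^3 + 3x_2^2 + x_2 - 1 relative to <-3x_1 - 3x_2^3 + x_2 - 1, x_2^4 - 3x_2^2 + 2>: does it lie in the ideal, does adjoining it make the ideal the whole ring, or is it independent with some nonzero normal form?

First compute the reduced Gröbner basis of I by Buchberger's algorithm.
f_1 = -3x_1 - 3x_2^3 + x_2 - 1, LT = x_1.
f_2 = x_2^4 - 3x_2^2 + 2, LT = x_2^4.

The S-polynomials (S(f_1,f_2)) all reduce to 0 modulo the current basis, so we have a Gröbner basis.
Inter-reduce: drop elements whose leading term is divisible by another's, tail-reduce, and make monic.
Reduced Gröbner basis: {x_1 + x_2^3 + 2x_2 - 2, x_2^4 - 3x_2^2 + 2}.
Label its elements g_1 = x_1 + x_2^3 + 2x_2 - 2, g_2 = x_2^4 - 3x_2^2 + 2.

Reduce p = -3x_1^2x_2^2 - 3x_1^2x_2 + 2x_2^3 + 3x_2^2 + x_2 - 1 modulo G:
  leading term x_1^2x_2^2: subtract (-3x_1x_2^2)·g_1 from -3x_1^2x_2^2 - 3x_1^2x_2 + 2x_2^3 + 3x_2^2 + x_2 - 1 → -3x_1^2x_2 + 3x_1x_2^5 - x_1x_2^3 + x_1x_2^2 + 2x_2^3 + 3x_2^2 + x_2 - 1
  leading term x_1^2x_2: subtract (-3x_1x_2)·g_1 from -3x_1^2x_2 + 3x_1x_2^5 - x_1x_2^3 + x_1x_2^2 + 2x_2^3 + 3x_2^2 + x_2 - 1 → 3x_1x_2^5 + 3x_1x_2^4 - x_1x_2^3 + x_1x_2 + 2x_2^3 + 3x_2^2 + x_2 - 1
  leading term x_1x_2^5: subtract (3x_2^5)·g_1 from 3x_1x_2^5 + 3x_1x_2^4 - x_1x_2^3 + x_1x_2 + 2x_2^3 + 3x_2^2 + x_2 - 1 → 3x_1x_2^4 - x_1x_2^3 + x_1x_2 - 3x_2^8 + x_2^6 - x_2^5 + 2x_2^3 + 3x_2^2 + x_2 - 1
  leading term x_1x_2^4: subtract (3x_2^4)·g_1 from 3x_1x_2^4 - x_1x_2^3 + x_1x_2 - 3x_2^8 + x_2^6 - x_2^5 + 2x_2^3 + 3x_2^2 + x_2 - 1 → -x_1x_2^3 + x_1x_2 - 3x_2^8 - 3x_2^7 + x_2^6 - x_2^4 + 2x_2^3 + 3x_2^2 + x_2 - 1
  leading term x_1x_2^3: subtract (-x_2^3)·g_1 from -x_1x_2^3 + x_1x_2 - 3x_2^8 - 3x_2^7 + x_2^6 - x_2^4 + 2x_2^3 + 3x_2^2 + x_2 - 1 → x_1x_2 - 3x_2^8 - 3x_2^7 + 2x_2^6 + x_2^4 + 3x_2^2 + x_2 - 1
  leading term x_1x_2: subtract (x_2)·g_1 from x_1x_2 - 3x_2^8 - 3x_2^7 + 2x_2^6 + x_2^4 + 3x_2^2 + x_2 - 1 → -3x_2^8 - 3x_2^7 + 2x_2^6 + x_2^2 + 3x_2 - 1
  leading term x_2^8: subtract (-3x_2^4)·g_2 from -3x_2^8 - 3x_2^7 + 2x_2^6 + x_2^2 + 3x_2 - 1 → -3x_2^7 - x_2^4 + x_2^2 + 3x_2 - 1
  leading term x_2^7: subtract (-3x_2^3)·g_2 from -3x_2^7 - x_2^4 + x_2^2 + 3x_2 - 1 → -2x_2^5 - x_2^4 - x_2^3 + x_2^2 + 3x_2 - 1
  leading term x_2^5: subtract (-2x_2)·g_2 from -2x_2^5 - x_2^4 - x_2^3 + x_2^2 + 3x_2 - 1 → -x_2^4 + x_2^2 - 1
  leading term x_2^4: subtract (-1)·g_2 from -x_2^4 + x_2^2 - 1 → -2x_2^2 + 1
  leading term x_2^2: no divisor's leading term divides it; move -2x_2^2 to the remainder.
  leading term 1: no divisor's leading term divides it; move 1 to the remainder.
  normal form = -2x_2^2 + 1.
The normal form is nonzero, so p ∉ I. Since p minus its normal form lies in I, I + (p) = I + (r) where r = -2x_2^2 + 1; decide whether this ideal is the whole ring.
Run Buchberger on G together with r (pairs among the g_i already reduce to 0 since G is a Gröbner basis):
g_1 = x_1 + x_2^3 + 2x_2 - 2, LT = x_1.
g_2 = x_2^4 - 3x_2^2 + 2, LT = x_2^4.
r = -2x_2^2 + 1, LT = x_2^2.

S(g_2,r): lcm = x_2^4. S = x_2^2 + 2.
  leading term x_2^2: subtract (3)·r from x_2^2 + 2 → -1
  leading term 1: no divisor's leading term divides it; move -1 to the remainder.
  remainder -1 ≠ 0; add m_4 = -1 to the basis.

The other S-polynomials (S(g_1,g_2), S(g_1,r), S(g_1,m_4), S(g_2,m_4), S(r,m_4)) all reduce to 0 modulo the current basis, so we have a Gröbner basis.
Inter-reduce: drop elements whose leading term is divisible by another's, tail-reduce, and make monic.
Reduced Gröbner basis: {1}.
The reduced Gröbner basis of I + (p) is {1}: the ideal is the whole ring, so the enlarged system has no common solution — adjoining p is inconsistent.

Adjoining -3x_1^2x_2^2 - 3x_1^2x_2 + 2x_2^3 + 3x_2^2 + x_2 - 1 makes the ideal the whole ring: the system is inconsistent.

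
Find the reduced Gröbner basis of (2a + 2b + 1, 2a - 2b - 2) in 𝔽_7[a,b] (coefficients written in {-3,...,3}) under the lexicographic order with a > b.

G = {a - 2, b - 1}

f_1 = 2a + 2b + 1, LT = a.
f_2 = 2a - 2b - 2, LT = a.

S(f_1,f_2): lcm = a. S = 2b - 2.
  leading term b: no divisor's leading term divides it; move 2b to the remainder.
  leading term 1: no divisor's leading term divides it; move -2 to the remainder.
  remainder 2b - 2 ≠ 0; add g_3 = 2b - 2 to the basis.

The other S-polynomials (S(f_1,g_3), S(f_2,g_3)) all reduce to 0 modulo the current basis, so we have a Gröbner basis.
Inter-reduce: drop elements whose leading term is divisible by another's, tail-reduce, and make monic.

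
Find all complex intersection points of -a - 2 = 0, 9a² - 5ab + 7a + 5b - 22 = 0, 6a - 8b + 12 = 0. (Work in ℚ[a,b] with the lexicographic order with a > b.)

Compute a lex Gröbner basis by Buchberger's algorithm.
f_1 = -a - 2, LT = a.
f_2 = 9a² - 5ab + 7a + 5b - 22, LT = a².
f_3 = 6a - 8b + 12, LT = a.

S(f_1,f_2): lcm = a². S = 5/9ab + 11/9a - 5/9b + 22/9.
  leading term ab: subtract (-5/9b)·f_1 from 5/9ab + 11/9a - 5/9b + 22/9 → 11/9a - 5/3b + 22/9
  leading term a: subtract (-11/9)·f_1 from 11/9a - 5/3b + 22/9 → -5/3b
  leading term b: no divisor's leading term divides it; move -5/3b to the remainder.
  remainder -5/3b ≠ 0; add h_4 = -5/3b to the basis.

The other S-polynomials (S(f_1,f_3), S(f_2,f_3), S(f_1,h_4), S(f_2,h_4), S(f_3,h_4)) all reduce to 0 modulo the current basis, so we have a Gröbner basis.
Inter-reduce: drop elements whose leading term is divisible by another's, tail-reduce, and make monic.
Reduced Gröbner basis: {a + 2, b}.

A lex Gröbner basis eliminates variables successively. Here b depends only on b, with roots {0}; lifting each root through the earlier basis elements recovers the full solutions.
  b = 0: the earlier basis element becomes a + 2 = 0, giving a = -2 — point (-2, 0).
Substituting each solution back into the original system confirms all equations vanish.

{(-2, 0)}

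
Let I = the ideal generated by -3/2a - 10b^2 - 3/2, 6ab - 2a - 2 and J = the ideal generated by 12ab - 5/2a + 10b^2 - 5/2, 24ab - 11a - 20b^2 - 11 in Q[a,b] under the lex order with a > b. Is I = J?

For a fixed monomial order, each ideal has a unique reduced Gröbner basis; comparing bases decides equality.
Buchberger on the first generating set:
f_1 = -3/2a - 10b^2 - 3/2, LT = a.
f_2 = 6ab - 2a - 2, LT = ab.

S(f_1,f_2): lcm = ab. S = 1/3a + 20/3b^3 + b + 1/3.
  reduce S modulo (f_1, f_2):
  remainder 20/3b^3 - 20/9b^2 + b ≠ 0; add g_3 = 20/3b^3 - 20/9b^2 + b to the basis.

The other S-polynomials (S(f_1,g_3), S(f_2,g_3)) all reduce to 0 modulo the current basis, so we have a Gröbner basis.
Inter-reduce: drop elements whose leading term is divisible by another's, tail-reduce, and make monic.
Reduced Gröbner basis: {a + 20/3b^2 + 1, b^3 - 1/3b^2 + 3/20b}.

Buchberger on the second generating set:
h_1 = 12ab - 5/2a + 10b^2 - 5/2, LT = ab.
h_2 = 24ab - 11a - 20b^2 - 11, LT = ab.

S(h_1,h_2): lcm = ab. S = 1/4a + 5/3b^2 + 1/4.
  reduce S modulo (h_1, h_2):
  remainder 1/4a + 5/3b^2 + 1/4 ≠ 0; add k_3 = 1/4a + 5/3b^2 + 1/4 to the basis.

S(h_1,k_3): lcm = ab. S = -5/24a - 20/3b^3 + 5/6b^2 - b - 5/24.
  reduce S modulo (h_1, h_2, k_3):
  remainder -20/3b^3 + 20/9b^2 - b ≠ 0; add k_4 = -20/3b^3 + 20/9b^2 - b to the basis.

The other S-polynomials (S(h_2,k_3), S(h_1,k_4), S(h_2,k_4), S(k_3,k_4)) all reduce to 0 modulo the current basis, so we have a Gröbner basis.
Inter-reduce: drop elements whose leading term is divisible by another's, tail-reduce, and make monic.
Reduced Gröbner basis: {a + 20/3b^2 + 1, b^3 - 1/3b^2 + 3/20b}.

The two bases agree; hence the ideals are identical.

Yes, the ideals are equal.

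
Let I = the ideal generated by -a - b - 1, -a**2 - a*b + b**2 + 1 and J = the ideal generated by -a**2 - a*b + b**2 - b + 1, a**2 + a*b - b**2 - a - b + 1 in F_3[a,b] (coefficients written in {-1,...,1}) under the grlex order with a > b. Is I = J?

No, the ideals differ.

Equality of ideals is decidable: compute both reduced Gröbner bases (unique for the ordering) and check whether they agree.
Buchberger on the first generating set:
f_1 = -a - b - 1, LT = a.
f_2 = -a**2 - a*b + b**2 + 1, LT = a**2.

S(f_1,f_2): lcm = a**2. S = b**2 + a + 1.
  leading term b**2: no divisor's leading term divides it; move b**2 to the remainder.
  leading term a: subtract (-1)·f_1 from a + 1 → -b
  leading term b: no divisor's leading term divides it; move -b to the remainder.
  remainder b**2 - b ≠ 0; add g_3 = b**2 - b to the basis.

The other S-polynomials (S(f_1,g_3), S(f_2,g_3)) all reduce to 0 modulo the current basis, so we have a Gröbner basis.
Inter-reduce: drop elements whose leading term is divisible by another's, tail-reduce, and make monic.
Reduced Gröbner basis: {b**2 - b, a + b + 1}.

Buchberger on the second generating set:
h_1 = -a**2 - a*b + b**2 - b + 1, LT = a**2.
h_2 = a**2 + a*b - b**2 - a - b + 1, LT = a**2.

S(h_1,h_2): lcm = a**2. S = a - b + 1.
  leading term a: no divisor's leading term divides it; move a to the remainder.
  leading term b: no divisor's leading term divides it; move -b to the remainder.
  leading term 1: no divisor's leading term divides it; move 1 to the remainder.
  remainder a - b + 1 ≠ 0; add k_3 = a - b + 1 to the basis.

S(h_1,k_3): lcm = a**2. S = -a*b - b**2 - a + b - 1.
  leading term a*b: subtract (-b)·k_3 from -a*b - b**2 - a + b - 1 → b**2 - a - b - 1
  leading term b**2: no divisor's leading term divides it; move b**2 to the remainder.
  leading term a: subtract (-1)·k_3 from -a - b - 1 → b
  leading term b: no divisor's leading term divides it; move b to the remainder.
  remainder b**2 + b ≠ 0; add k_4 = b**2 + b to the basis.

The other S-polynomials (S(h_2,k_3), S(h_1,k_4), S(h_2,k_4), S(k_3,k_4)) all reduce to 0 modulo the current basis, so we have a Gröbner basis.
Inter-reduce: drop elements whose leading term is divisible by another's, tail-reduce, and make monic.
Reduced Gröbner basis: {b**2 + b, a - b + 1}.

These differ, so the ideals are not equal.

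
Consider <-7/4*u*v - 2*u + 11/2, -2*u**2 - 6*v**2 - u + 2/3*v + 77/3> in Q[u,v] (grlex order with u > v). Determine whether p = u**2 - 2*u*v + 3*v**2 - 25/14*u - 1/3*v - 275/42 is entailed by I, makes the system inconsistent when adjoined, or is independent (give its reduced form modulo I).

First compute the reduced Gröbner basis of I by Buchberger's algorithm.
f_1 = -7/4*u*v - 2*u + 11/2, LT = u*v.
f_2 = -2*u**2 - 6*v**2 - u + 2/3*v + 77/3, LT = u**2.

S(f_1,f_2): lcm = u**2*v. S = -3*v**3 + 8/7*u**2 - 1/2*u*v + 1/3*v**2 - 22/7*u + 77/6*v.
  leading term v**3: no divisor's leading term divides it; move -3*v**3 to the remainder.
  leading term u**2: subtract (-4/7)·f_2 from 8/7*u**2 - 1/2*u*v + 1/3*v**2 - 22/7*u + 77/6*v → -1/2*u*v - 65/21*v**2 - 26/7*u + 185/14*v + 44/3
  leading term u*v: subtract (2/7)·f_1 from -1/2*u*v - 65/21*v**2 - 26/7*u + 185/14*v + 44/3 → -65/21*v**2 - 22/7*u + 185/14*v + 275/21
  leading term v**2: no divisor's leading term divides it; move -65/21*v**2 to the remainder.
  leading term u: no divisor's leading term divides it; move -22/7*u to the remainder.
  leading term v: no divisor's leading term divides it; move 185/14*v to the remainder.
  leading term 1: no divisor's leading term divides it; move 275/21 to the remainder.
  remainder -3*v**3 - 65/21*v**2 - 22/7*u + 185/14*v + 275/21 ≠ 0; add h_3 = -3*v**3 - 65/21*v**2 - 22/7*u + 185/14*v + 275/21 to the basis.

The other S-polynomials (S(f_1,h_3), S(f_2,h_3)) all reduce to 0 modulo the current basis, so we have a Gröbner basis.
Inter-reduce: drop elements whose leading term is divisible by another's, tail-reduce, and make monic.
Reduced Gröbner basis: {v**3 + 65/63*v**2 + 22/21*u - 185/42*v - 275/63, u**2 + 3*v**2 + 1/2*u - 1/3*v - 77/6, u*v + 8/7*u - 22/7}.
Label its elements g_1 = v**3 + 65/63*v**2 + 22/21*u - 185/42*v - 275/63, g_2 = u**2 + 3*v**2 + 1/2*u - 1/3*v - 77/6, g_3 = u*v + 8/7*u - 22/7.

Reduce p = u**2 - 2*u*v + 3*v**2 - 25/14*u - 1/3*v - 275/42 modulo G:
  leading term u**2: subtract (1)·g_2 from u**2 - 2*u*v + 3*v**2 - 25/14*u - 1/3*v - 275/42 → -2*u*v - 16/7*u + 44/7
  leading term u*v: subtract (-2)·g_3 from -2*u*v - 16/7*u + 44/7 → 0
  normal form = 0.
Since the normal form is 0, p ∈ I.

u**2 - 2*u*v + 3*v**2 - 25/14*u - 1/3*v - 275/42 lies in I (it reduces to 0).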